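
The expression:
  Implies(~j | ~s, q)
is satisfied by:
  {q: True, j: True, s: True}
  {q: True, j: True, s: False}
  {q: True, s: True, j: False}
  {q: True, s: False, j: False}
  {j: True, s: True, q: False}


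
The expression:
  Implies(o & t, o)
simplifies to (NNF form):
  True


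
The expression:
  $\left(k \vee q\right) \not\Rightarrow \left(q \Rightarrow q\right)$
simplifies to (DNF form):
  $\text{False}$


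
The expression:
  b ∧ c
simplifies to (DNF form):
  b ∧ c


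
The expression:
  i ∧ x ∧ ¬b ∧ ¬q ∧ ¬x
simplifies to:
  False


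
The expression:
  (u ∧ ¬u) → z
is always true.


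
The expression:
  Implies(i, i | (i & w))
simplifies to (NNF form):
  True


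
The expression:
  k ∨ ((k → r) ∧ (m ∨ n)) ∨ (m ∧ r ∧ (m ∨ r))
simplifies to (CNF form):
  k ∨ m ∨ n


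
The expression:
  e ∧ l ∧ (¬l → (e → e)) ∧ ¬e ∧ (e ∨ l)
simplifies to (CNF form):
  False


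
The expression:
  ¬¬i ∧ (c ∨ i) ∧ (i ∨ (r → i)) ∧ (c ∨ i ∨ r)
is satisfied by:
  {i: True}


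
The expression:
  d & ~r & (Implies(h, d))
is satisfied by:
  {d: True, r: False}


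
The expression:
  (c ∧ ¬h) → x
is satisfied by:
  {h: True, x: True, c: False}
  {h: True, c: False, x: False}
  {x: True, c: False, h: False}
  {x: False, c: False, h: False}
  {h: True, x: True, c: True}
  {h: True, c: True, x: False}
  {x: True, c: True, h: False}


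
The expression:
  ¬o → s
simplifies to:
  o ∨ s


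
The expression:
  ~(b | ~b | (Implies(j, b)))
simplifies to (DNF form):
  False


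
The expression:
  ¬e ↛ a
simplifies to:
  ¬a ∧ ¬e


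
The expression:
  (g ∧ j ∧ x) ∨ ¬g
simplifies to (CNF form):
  (j ∨ ¬g) ∧ (x ∨ ¬g)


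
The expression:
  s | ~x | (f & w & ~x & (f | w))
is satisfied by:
  {s: True, x: False}
  {x: False, s: False}
  {x: True, s: True}


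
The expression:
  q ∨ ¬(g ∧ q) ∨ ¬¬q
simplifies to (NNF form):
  True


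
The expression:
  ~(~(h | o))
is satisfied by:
  {o: True, h: True}
  {o: True, h: False}
  {h: True, o: False}


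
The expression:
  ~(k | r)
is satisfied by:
  {r: False, k: False}


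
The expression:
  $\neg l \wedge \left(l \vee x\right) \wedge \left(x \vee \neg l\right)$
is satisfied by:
  {x: True, l: False}


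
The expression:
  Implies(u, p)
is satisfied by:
  {p: True, u: False}
  {u: False, p: False}
  {u: True, p: True}


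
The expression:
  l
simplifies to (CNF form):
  l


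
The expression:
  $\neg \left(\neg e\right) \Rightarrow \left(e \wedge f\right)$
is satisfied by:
  {f: True, e: False}
  {e: False, f: False}
  {e: True, f: True}


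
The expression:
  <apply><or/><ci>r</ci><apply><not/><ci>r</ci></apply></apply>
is always true.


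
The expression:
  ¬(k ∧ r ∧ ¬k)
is always true.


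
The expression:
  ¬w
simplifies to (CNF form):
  ¬w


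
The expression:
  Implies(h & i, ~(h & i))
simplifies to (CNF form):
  ~h | ~i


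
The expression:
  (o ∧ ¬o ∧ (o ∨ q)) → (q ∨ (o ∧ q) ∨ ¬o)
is always true.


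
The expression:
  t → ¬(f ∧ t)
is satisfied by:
  {t: False, f: False}
  {f: True, t: False}
  {t: True, f: False}


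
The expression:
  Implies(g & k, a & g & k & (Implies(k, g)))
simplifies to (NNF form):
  a | ~g | ~k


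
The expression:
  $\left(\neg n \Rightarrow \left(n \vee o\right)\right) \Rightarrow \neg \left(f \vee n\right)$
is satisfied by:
  {n: False, o: False, f: False}
  {f: True, n: False, o: False}
  {o: True, n: False, f: False}


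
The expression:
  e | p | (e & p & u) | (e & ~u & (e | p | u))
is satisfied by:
  {e: True, p: True}
  {e: True, p: False}
  {p: True, e: False}


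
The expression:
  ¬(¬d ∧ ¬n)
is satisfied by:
  {n: True, d: True}
  {n: True, d: False}
  {d: True, n: False}


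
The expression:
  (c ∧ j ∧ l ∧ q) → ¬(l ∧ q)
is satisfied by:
  {l: False, c: False, q: False, j: False}
  {j: True, l: False, c: False, q: False}
  {q: True, l: False, c: False, j: False}
  {j: True, q: True, l: False, c: False}
  {c: True, j: False, l: False, q: False}
  {j: True, c: True, l: False, q: False}
  {q: True, c: True, j: False, l: False}
  {j: True, q: True, c: True, l: False}
  {l: True, q: False, c: False, j: False}
  {j: True, l: True, q: False, c: False}
  {q: True, l: True, j: False, c: False}
  {j: True, q: True, l: True, c: False}
  {c: True, l: True, q: False, j: False}
  {j: True, c: True, l: True, q: False}
  {q: True, c: True, l: True, j: False}


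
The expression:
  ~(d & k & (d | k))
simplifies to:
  ~d | ~k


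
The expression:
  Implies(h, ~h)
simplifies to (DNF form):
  ~h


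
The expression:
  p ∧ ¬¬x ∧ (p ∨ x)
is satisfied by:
  {p: True, x: True}


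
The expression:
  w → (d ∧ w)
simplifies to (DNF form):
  d ∨ ¬w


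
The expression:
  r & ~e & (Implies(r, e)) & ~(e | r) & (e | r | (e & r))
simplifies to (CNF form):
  False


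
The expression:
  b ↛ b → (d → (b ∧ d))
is always true.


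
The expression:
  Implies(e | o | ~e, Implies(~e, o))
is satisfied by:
  {o: True, e: True}
  {o: True, e: False}
  {e: True, o: False}


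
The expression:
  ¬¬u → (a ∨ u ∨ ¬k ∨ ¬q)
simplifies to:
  True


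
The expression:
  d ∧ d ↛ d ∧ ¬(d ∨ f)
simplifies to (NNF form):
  False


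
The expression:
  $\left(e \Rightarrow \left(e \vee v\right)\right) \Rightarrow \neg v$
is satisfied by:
  {v: False}


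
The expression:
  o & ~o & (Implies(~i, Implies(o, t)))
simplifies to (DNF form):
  False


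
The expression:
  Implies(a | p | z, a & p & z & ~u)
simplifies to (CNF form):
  (a | ~z) & (p | ~a) & (z | ~p) & (~u | ~z)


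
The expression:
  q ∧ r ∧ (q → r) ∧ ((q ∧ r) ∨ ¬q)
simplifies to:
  q ∧ r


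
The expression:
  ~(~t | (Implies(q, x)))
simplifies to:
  q & t & ~x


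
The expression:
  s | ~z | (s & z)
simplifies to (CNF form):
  s | ~z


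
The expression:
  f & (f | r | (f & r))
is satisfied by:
  {f: True}


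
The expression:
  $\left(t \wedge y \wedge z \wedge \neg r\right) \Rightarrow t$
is always true.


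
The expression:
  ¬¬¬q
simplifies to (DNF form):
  ¬q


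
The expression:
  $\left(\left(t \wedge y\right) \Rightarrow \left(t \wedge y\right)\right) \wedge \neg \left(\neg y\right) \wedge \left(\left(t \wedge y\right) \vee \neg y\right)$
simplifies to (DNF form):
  $t \wedge y$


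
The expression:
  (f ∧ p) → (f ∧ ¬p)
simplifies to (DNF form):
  ¬f ∨ ¬p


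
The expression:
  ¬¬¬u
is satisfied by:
  {u: False}


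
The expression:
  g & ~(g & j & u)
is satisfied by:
  {g: True, u: False, j: False}
  {j: True, g: True, u: False}
  {u: True, g: True, j: False}


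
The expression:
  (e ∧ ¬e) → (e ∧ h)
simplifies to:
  True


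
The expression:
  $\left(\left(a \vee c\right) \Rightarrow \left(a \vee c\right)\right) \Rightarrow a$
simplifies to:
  $a$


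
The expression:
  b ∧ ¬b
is never true.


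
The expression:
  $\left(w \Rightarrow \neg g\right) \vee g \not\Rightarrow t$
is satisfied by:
  {w: False, t: False, g: False}
  {g: True, w: False, t: False}
  {t: True, w: False, g: False}
  {g: True, t: True, w: False}
  {w: True, g: False, t: False}
  {g: True, w: True, t: False}
  {t: True, w: True, g: False}


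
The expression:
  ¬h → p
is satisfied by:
  {p: True, h: True}
  {p: True, h: False}
  {h: True, p: False}


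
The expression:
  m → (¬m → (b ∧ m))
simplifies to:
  True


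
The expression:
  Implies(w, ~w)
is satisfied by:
  {w: False}


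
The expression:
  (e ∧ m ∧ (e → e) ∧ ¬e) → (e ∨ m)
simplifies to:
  True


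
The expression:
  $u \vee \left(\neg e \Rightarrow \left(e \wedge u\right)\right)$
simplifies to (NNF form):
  $e \vee u$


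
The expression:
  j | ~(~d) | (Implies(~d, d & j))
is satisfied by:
  {d: True, j: True}
  {d: True, j: False}
  {j: True, d: False}


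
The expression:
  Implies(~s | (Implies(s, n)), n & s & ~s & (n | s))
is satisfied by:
  {s: True, n: False}


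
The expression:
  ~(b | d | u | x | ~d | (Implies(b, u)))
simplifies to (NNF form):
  False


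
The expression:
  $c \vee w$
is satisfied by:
  {c: True, w: True}
  {c: True, w: False}
  {w: True, c: False}


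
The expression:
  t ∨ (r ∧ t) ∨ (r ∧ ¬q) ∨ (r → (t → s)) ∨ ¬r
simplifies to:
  True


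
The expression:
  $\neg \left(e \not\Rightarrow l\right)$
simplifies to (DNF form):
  $l \vee \neg e$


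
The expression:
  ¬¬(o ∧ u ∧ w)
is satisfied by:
  {u: True, w: True, o: True}


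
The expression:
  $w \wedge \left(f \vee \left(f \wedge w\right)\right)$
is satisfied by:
  {w: True, f: True}


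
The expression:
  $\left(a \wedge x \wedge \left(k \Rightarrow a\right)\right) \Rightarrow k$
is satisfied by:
  {k: True, x: False, a: False}
  {x: False, a: False, k: False}
  {a: True, k: True, x: False}
  {a: True, x: False, k: False}
  {k: True, x: True, a: False}
  {x: True, k: False, a: False}
  {a: True, x: True, k: True}


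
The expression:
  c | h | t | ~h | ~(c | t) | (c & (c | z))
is always true.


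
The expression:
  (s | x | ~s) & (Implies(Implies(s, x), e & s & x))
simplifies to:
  s & (e | ~x)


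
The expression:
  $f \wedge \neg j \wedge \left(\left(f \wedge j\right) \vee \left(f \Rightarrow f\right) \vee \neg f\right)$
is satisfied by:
  {f: True, j: False}


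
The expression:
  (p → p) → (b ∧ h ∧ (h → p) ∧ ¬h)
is never true.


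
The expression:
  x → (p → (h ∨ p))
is always true.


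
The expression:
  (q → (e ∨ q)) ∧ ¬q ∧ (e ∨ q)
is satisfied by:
  {e: True, q: False}


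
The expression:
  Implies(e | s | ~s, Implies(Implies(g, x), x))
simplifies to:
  g | x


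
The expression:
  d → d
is always true.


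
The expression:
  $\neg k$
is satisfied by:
  {k: False}


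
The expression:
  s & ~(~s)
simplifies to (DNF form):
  s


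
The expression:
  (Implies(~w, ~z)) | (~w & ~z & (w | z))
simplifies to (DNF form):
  w | ~z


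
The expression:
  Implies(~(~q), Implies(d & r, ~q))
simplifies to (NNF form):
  ~d | ~q | ~r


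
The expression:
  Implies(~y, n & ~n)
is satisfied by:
  {y: True}


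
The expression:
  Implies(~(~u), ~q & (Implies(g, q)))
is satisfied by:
  {g: False, u: False, q: False}
  {q: True, g: False, u: False}
  {g: True, q: False, u: False}
  {q: True, g: True, u: False}
  {u: True, q: False, g: False}


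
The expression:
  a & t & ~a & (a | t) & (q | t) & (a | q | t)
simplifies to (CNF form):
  False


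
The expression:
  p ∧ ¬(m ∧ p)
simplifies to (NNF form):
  p ∧ ¬m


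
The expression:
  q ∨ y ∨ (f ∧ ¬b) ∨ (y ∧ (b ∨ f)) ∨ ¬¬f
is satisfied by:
  {y: True, q: True, f: True}
  {y: True, q: True, f: False}
  {y: True, f: True, q: False}
  {y: True, f: False, q: False}
  {q: True, f: True, y: False}
  {q: True, f: False, y: False}
  {f: True, q: False, y: False}


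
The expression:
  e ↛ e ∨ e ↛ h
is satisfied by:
  {e: True, h: False}


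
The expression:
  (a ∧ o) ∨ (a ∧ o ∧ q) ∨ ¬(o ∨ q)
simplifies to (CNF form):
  (a ∨ ¬o) ∧ (a ∨ ¬q) ∧ (o ∨ ¬o) ∧ (o ∨ ¬q)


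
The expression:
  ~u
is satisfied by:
  {u: False}


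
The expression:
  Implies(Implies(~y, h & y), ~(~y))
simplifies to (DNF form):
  True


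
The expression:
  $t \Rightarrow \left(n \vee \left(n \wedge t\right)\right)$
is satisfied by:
  {n: True, t: False}
  {t: False, n: False}
  {t: True, n: True}


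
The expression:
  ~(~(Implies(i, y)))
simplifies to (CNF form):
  y | ~i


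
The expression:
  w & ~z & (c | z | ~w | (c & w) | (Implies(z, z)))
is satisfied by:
  {w: True, z: False}


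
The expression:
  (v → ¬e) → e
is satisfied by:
  {e: True}


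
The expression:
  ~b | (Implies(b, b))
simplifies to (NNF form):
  True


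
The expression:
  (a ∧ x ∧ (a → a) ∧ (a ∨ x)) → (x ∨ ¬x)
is always true.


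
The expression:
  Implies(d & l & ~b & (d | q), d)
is always true.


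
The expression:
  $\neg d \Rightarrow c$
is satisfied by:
  {d: True, c: True}
  {d: True, c: False}
  {c: True, d: False}


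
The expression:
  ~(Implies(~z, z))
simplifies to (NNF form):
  ~z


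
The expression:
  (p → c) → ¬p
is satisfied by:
  {p: False, c: False}
  {c: True, p: False}
  {p: True, c: False}


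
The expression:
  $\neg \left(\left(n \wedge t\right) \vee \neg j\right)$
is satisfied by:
  {j: True, t: False, n: False}
  {n: True, j: True, t: False}
  {t: True, j: True, n: False}


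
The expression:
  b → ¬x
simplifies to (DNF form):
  ¬b ∨ ¬x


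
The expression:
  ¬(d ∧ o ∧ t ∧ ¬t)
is always true.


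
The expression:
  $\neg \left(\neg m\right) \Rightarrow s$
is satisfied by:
  {s: True, m: False}
  {m: False, s: False}
  {m: True, s: True}


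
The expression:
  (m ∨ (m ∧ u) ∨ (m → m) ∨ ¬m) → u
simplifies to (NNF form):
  u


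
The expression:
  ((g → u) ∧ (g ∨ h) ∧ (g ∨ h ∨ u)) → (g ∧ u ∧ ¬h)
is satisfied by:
  {g: True, h: False, u: False}
  {g: False, h: False, u: False}
  {u: True, g: True, h: False}
  {u: True, g: False, h: False}
  {h: True, g: True, u: False}


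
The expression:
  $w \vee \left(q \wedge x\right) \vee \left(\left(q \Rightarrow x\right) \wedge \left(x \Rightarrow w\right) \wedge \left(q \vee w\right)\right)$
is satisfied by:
  {q: True, w: True, x: True}
  {q: True, w: True, x: False}
  {w: True, x: True, q: False}
  {w: True, x: False, q: False}
  {q: True, x: True, w: False}


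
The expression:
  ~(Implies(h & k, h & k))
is never true.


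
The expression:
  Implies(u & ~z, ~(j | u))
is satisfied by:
  {z: True, u: False}
  {u: False, z: False}
  {u: True, z: True}


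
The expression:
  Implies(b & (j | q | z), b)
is always true.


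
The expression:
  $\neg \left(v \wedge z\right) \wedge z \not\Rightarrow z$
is never true.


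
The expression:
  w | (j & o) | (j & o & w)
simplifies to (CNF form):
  (j | w) & (o | w)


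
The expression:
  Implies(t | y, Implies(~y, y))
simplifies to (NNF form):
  y | ~t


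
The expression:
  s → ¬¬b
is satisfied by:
  {b: True, s: False}
  {s: False, b: False}
  {s: True, b: True}


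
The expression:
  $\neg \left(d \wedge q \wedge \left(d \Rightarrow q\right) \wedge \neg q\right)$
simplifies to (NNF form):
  $\text{True}$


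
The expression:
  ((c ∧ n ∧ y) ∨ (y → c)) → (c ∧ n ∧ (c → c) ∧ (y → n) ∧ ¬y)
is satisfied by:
  {y: True, n: True, c: False}
  {y: True, n: False, c: False}
  {c: True, n: True, y: False}


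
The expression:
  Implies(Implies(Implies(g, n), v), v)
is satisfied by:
  {n: True, v: True, g: False}
  {n: True, g: False, v: False}
  {v: True, g: False, n: False}
  {v: False, g: False, n: False}
  {n: True, v: True, g: True}
  {n: True, g: True, v: False}
  {v: True, g: True, n: False}


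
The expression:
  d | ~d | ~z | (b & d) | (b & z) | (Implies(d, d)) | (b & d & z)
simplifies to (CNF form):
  True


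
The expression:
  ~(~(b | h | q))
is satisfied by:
  {b: True, q: True, h: True}
  {b: True, q: True, h: False}
  {b: True, h: True, q: False}
  {b: True, h: False, q: False}
  {q: True, h: True, b: False}
  {q: True, h: False, b: False}
  {h: True, q: False, b: False}


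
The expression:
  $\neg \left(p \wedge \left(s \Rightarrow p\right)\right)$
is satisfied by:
  {p: False}


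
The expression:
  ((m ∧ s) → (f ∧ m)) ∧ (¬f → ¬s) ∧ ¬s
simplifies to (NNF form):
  ¬s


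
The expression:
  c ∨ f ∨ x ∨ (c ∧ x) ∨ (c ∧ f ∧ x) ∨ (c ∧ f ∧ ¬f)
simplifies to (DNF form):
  c ∨ f ∨ x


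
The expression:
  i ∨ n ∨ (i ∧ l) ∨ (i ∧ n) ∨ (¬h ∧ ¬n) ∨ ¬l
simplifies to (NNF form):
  i ∨ n ∨ ¬h ∨ ¬l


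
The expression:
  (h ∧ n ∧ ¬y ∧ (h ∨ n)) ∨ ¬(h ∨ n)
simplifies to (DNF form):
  (n ∧ ¬n) ∨ (¬h ∧ ¬n) ∨ (h ∧ n ∧ ¬n) ∨ (h ∧ n ∧ ¬y) ∨ (h ∧ ¬h ∧ ¬n) ∨ (h ∧ ¬h ∧ ¬y) ∨ (n ∧ ¬n ∧ ¬y) ∨ (¬h ∧ ¬n ∧ ¬y)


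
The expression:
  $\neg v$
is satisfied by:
  {v: False}


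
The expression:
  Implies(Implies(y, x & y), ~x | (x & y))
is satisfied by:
  {y: True, x: False}
  {x: False, y: False}
  {x: True, y: True}


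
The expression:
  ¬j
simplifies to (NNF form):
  ¬j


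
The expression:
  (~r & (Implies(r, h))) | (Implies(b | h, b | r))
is always true.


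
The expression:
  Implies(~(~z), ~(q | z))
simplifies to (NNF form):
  ~z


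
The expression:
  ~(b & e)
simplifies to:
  ~b | ~e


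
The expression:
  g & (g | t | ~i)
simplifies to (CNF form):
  g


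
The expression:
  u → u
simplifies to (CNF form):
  True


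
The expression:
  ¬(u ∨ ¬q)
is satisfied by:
  {q: True, u: False}


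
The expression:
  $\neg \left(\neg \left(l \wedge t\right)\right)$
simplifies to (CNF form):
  $l \wedge t$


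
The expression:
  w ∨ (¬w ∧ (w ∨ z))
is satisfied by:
  {z: True, w: True}
  {z: True, w: False}
  {w: True, z: False}


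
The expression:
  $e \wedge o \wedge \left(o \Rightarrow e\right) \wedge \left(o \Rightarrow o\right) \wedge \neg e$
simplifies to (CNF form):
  $\text{False}$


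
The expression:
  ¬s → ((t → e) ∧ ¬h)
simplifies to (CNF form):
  (s ∨ ¬h) ∧ (e ∨ s ∨ ¬h) ∧ (e ∨ s ∨ ¬t) ∧ (s ∨ ¬h ∨ ¬t)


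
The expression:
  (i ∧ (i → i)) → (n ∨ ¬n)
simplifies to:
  True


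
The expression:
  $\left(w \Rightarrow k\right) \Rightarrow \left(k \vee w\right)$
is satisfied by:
  {k: True, w: True}
  {k: True, w: False}
  {w: True, k: False}


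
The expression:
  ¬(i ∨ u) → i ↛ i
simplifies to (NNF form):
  i ∨ u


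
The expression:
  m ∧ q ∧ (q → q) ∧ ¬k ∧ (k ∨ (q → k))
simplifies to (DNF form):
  False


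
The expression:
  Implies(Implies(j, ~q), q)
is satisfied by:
  {q: True}


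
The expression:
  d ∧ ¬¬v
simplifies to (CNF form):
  d ∧ v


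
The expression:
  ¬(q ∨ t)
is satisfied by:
  {q: False, t: False}


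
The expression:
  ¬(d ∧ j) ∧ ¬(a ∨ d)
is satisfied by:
  {d: False, a: False}


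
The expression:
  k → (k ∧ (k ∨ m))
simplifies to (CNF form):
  True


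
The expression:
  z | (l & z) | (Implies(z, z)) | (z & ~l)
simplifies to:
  True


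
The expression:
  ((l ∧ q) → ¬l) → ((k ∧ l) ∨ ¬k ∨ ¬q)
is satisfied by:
  {l: True, k: False, q: False}
  {k: False, q: False, l: False}
  {q: True, l: True, k: False}
  {q: True, k: False, l: False}
  {l: True, k: True, q: False}
  {k: True, l: False, q: False}
  {q: True, k: True, l: True}


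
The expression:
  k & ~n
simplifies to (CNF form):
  k & ~n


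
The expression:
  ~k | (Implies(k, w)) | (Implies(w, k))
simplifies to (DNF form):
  True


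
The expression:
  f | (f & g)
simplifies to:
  f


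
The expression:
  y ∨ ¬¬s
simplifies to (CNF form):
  s ∨ y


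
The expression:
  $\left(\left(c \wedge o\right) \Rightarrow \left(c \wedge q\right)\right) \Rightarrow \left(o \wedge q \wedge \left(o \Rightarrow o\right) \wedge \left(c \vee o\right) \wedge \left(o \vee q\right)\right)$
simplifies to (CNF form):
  $o \wedge \left(c \vee q\right)$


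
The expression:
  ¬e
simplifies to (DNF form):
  ¬e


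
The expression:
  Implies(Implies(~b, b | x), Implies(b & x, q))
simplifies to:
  q | ~b | ~x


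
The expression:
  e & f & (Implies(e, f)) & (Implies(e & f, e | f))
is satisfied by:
  {e: True, f: True}


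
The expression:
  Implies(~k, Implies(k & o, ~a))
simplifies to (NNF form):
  True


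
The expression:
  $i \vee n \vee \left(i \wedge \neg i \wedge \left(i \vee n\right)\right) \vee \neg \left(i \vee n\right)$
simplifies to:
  $\text{True}$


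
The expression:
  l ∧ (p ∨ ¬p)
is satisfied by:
  {l: True}


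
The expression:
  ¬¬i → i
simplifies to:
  True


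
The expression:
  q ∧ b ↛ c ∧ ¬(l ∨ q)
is never true.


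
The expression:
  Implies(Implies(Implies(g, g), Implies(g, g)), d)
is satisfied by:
  {d: True}


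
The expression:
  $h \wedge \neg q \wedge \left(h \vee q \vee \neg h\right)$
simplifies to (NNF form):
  $h \wedge \neg q$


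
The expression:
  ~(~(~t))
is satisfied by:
  {t: False}


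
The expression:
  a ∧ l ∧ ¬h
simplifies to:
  a ∧ l ∧ ¬h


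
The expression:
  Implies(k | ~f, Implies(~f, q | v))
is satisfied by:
  {q: True, v: True, f: True}
  {q: True, v: True, f: False}
  {q: True, f: True, v: False}
  {q: True, f: False, v: False}
  {v: True, f: True, q: False}
  {v: True, f: False, q: False}
  {f: True, v: False, q: False}


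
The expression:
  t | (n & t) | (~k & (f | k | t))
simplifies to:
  t | (f & ~k)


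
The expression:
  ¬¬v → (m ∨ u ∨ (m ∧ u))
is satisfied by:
  {u: True, m: True, v: False}
  {u: True, v: False, m: False}
  {m: True, v: False, u: False}
  {m: False, v: False, u: False}
  {u: True, m: True, v: True}
  {u: True, v: True, m: False}
  {m: True, v: True, u: False}


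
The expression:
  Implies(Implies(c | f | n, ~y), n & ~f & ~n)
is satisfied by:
  {y: True, n: True, c: True, f: True}
  {y: True, n: True, c: True, f: False}
  {y: True, n: True, f: True, c: False}
  {y: True, n: True, f: False, c: False}
  {y: True, c: True, f: True, n: False}
  {y: True, c: True, f: False, n: False}
  {y: True, c: False, f: True, n: False}


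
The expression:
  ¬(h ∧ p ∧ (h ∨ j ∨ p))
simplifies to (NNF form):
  ¬h ∨ ¬p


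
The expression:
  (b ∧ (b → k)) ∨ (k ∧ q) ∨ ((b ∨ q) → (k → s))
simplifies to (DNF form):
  True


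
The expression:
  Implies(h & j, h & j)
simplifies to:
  True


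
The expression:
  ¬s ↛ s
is always true.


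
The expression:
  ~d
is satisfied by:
  {d: False}


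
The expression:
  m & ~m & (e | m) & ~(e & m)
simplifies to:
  False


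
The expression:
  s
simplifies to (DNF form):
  s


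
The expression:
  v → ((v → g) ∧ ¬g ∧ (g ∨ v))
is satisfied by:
  {v: False}


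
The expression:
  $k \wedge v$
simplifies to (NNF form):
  $k \wedge v$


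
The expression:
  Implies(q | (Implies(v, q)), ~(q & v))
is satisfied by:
  {v: False, q: False}
  {q: True, v: False}
  {v: True, q: False}


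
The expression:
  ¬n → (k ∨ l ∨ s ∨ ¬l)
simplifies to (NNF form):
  True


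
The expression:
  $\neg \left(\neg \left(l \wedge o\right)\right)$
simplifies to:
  $l \wedge o$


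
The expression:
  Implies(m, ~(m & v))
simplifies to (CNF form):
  ~m | ~v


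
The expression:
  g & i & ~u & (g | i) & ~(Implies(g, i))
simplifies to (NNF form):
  False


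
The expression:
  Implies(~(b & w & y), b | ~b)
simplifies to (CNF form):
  True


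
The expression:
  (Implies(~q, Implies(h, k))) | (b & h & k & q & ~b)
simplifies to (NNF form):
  k | q | ~h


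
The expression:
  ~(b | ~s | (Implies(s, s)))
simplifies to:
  False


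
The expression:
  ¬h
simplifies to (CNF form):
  ¬h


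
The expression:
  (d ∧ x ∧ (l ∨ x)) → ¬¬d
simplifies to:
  True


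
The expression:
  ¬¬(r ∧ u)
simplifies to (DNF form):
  r ∧ u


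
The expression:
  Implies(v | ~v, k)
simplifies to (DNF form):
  k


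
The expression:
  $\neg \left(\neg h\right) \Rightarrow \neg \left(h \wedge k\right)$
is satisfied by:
  {h: False, k: False}
  {k: True, h: False}
  {h: True, k: False}


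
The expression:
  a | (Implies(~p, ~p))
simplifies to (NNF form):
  True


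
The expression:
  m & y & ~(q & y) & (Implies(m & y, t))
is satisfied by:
  {t: True, m: True, y: True, q: False}


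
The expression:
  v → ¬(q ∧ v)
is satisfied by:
  {v: False, q: False}
  {q: True, v: False}
  {v: True, q: False}


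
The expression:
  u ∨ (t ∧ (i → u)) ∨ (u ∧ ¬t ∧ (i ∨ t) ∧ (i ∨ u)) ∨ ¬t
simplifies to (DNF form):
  u ∨ ¬i ∨ ¬t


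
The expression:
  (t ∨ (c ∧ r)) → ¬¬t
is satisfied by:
  {t: True, c: False, r: False}
  {c: False, r: False, t: False}
  {r: True, t: True, c: False}
  {r: True, c: False, t: False}
  {t: True, c: True, r: False}
  {c: True, t: False, r: False}
  {r: True, c: True, t: True}


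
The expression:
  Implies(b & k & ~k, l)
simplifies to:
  True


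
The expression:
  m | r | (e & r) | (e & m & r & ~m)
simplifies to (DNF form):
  m | r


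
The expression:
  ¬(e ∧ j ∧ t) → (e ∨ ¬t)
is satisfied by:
  {e: True, t: False}
  {t: False, e: False}
  {t: True, e: True}


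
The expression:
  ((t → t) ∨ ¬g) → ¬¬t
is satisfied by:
  {t: True}


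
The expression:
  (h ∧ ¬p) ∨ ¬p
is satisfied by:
  {p: False}


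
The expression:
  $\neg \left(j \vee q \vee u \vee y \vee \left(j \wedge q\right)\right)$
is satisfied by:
  {q: False, u: False, y: False, j: False}


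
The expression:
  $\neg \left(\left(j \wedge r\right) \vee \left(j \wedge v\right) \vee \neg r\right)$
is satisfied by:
  {r: True, j: False}


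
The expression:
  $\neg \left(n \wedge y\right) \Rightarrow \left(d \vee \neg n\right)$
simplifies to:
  $d \vee y \vee \neg n$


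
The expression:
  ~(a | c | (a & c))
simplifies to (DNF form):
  ~a & ~c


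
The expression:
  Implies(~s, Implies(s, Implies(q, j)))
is always true.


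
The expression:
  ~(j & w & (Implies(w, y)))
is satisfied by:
  {w: False, y: False, j: False}
  {j: True, w: False, y: False}
  {y: True, w: False, j: False}
  {j: True, y: True, w: False}
  {w: True, j: False, y: False}
  {j: True, w: True, y: False}
  {y: True, w: True, j: False}


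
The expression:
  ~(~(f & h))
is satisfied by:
  {h: True, f: True}


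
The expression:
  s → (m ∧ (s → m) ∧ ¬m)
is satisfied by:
  {s: False}


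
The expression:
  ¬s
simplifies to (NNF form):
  ¬s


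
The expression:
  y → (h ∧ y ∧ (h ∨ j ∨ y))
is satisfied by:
  {h: True, y: False}
  {y: False, h: False}
  {y: True, h: True}


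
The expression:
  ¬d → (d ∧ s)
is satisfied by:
  {d: True}


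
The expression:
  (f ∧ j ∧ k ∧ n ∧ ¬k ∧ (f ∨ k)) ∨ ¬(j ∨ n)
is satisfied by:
  {n: False, j: False}


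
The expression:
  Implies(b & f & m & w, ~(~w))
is always true.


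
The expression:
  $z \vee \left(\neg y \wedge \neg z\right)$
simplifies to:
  $z \vee \neg y$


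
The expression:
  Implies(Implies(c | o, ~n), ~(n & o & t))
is always true.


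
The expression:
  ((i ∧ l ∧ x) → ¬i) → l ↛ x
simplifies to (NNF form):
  l ∧ (i ∨ ¬x)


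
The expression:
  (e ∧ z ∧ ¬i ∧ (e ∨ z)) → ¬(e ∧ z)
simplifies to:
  i ∨ ¬e ∨ ¬z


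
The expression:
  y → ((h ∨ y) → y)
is always true.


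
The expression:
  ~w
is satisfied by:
  {w: False}


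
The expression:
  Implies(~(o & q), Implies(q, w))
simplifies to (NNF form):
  o | w | ~q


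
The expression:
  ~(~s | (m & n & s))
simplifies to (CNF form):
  s & (~m | ~n)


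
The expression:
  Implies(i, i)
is always true.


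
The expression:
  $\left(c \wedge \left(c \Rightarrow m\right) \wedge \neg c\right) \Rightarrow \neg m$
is always true.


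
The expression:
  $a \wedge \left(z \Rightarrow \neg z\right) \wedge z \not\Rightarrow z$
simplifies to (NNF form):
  $\text{False}$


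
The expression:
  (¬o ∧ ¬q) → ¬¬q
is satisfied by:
  {q: True, o: True}
  {q: True, o: False}
  {o: True, q: False}


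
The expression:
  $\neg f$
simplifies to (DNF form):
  $\neg f$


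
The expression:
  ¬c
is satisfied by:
  {c: False}


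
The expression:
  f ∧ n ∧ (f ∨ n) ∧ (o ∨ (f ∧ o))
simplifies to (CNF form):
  f ∧ n ∧ o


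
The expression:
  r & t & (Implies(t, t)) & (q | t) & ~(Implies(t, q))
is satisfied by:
  {t: True, r: True, q: False}


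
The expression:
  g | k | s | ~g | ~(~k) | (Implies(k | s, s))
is always true.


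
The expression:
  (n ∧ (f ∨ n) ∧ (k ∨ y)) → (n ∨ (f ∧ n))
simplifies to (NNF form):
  True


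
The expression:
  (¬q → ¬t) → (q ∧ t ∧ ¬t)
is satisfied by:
  {t: True, q: False}


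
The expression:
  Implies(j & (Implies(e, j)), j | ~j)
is always true.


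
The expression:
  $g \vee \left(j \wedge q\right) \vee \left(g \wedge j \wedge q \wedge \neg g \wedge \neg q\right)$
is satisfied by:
  {g: True, j: True, q: True}
  {g: True, j: True, q: False}
  {g: True, q: True, j: False}
  {g: True, q: False, j: False}
  {j: True, q: True, g: False}


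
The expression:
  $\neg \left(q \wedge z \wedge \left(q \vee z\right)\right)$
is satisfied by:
  {q: False, z: False}
  {z: True, q: False}
  {q: True, z: False}


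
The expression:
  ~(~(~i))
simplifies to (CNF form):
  ~i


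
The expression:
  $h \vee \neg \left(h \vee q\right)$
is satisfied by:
  {h: True, q: False}
  {q: False, h: False}
  {q: True, h: True}


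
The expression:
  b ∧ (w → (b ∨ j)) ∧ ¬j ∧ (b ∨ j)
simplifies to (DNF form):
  b ∧ ¬j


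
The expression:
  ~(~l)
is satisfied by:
  {l: True}


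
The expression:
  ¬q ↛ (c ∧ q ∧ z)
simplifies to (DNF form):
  ¬q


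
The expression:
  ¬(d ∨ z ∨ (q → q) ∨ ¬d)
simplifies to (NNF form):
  False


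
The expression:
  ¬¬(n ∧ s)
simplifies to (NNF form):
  n ∧ s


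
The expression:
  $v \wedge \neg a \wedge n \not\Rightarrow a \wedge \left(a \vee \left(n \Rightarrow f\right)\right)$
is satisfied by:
  {n: True, f: True, v: True, a: False}


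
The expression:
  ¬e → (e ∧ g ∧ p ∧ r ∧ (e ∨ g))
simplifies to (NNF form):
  e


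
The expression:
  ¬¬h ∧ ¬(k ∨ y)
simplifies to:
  h ∧ ¬k ∧ ¬y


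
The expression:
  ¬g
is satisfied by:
  {g: False}


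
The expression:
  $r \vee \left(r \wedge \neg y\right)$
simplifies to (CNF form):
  $r$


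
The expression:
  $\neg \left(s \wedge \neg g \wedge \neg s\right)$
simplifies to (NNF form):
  $\text{True}$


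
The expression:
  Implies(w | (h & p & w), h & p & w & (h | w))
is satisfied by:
  {h: True, p: True, w: False}
  {h: True, p: False, w: False}
  {p: True, h: False, w: False}
  {h: False, p: False, w: False}
  {h: True, w: True, p: True}


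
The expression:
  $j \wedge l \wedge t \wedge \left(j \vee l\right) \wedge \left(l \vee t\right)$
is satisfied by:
  {t: True, j: True, l: True}


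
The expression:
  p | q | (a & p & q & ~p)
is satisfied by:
  {q: True, p: True}
  {q: True, p: False}
  {p: True, q: False}


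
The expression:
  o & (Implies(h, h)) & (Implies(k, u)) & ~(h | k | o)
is never true.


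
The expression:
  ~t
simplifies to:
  ~t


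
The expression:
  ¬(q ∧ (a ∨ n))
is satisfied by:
  {a: False, q: False, n: False}
  {n: True, a: False, q: False}
  {a: True, n: False, q: False}
  {n: True, a: True, q: False}
  {q: True, n: False, a: False}


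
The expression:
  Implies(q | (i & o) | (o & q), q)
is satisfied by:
  {q: True, o: False, i: False}
  {o: False, i: False, q: False}
  {i: True, q: True, o: False}
  {i: True, o: False, q: False}
  {q: True, o: True, i: False}
  {o: True, q: False, i: False}
  {i: True, o: True, q: True}


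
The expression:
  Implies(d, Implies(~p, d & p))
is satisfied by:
  {p: True, d: False}
  {d: False, p: False}
  {d: True, p: True}


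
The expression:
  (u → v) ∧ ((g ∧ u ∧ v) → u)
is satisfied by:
  {v: True, u: False}
  {u: False, v: False}
  {u: True, v: True}


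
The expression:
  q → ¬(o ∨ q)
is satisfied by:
  {q: False}


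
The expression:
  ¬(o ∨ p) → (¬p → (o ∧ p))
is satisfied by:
  {o: True, p: True}
  {o: True, p: False}
  {p: True, o: False}


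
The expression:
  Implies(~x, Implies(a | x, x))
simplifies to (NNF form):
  x | ~a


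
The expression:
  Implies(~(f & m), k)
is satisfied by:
  {k: True, f: True, m: True}
  {k: True, f: True, m: False}
  {k: True, m: True, f: False}
  {k: True, m: False, f: False}
  {f: True, m: True, k: False}


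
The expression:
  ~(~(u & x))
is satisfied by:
  {u: True, x: True}


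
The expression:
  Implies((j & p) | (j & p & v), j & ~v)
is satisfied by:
  {p: False, v: False, j: False}
  {j: True, p: False, v: False}
  {v: True, p: False, j: False}
  {j: True, v: True, p: False}
  {p: True, j: False, v: False}
  {j: True, p: True, v: False}
  {v: True, p: True, j: False}


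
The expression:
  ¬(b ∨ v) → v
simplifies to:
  b ∨ v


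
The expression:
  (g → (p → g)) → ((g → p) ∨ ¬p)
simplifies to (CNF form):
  True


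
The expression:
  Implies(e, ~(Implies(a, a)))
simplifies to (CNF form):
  ~e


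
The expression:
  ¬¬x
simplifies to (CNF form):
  x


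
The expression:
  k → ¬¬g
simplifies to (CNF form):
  g ∨ ¬k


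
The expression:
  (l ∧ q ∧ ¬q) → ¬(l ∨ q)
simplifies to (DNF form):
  True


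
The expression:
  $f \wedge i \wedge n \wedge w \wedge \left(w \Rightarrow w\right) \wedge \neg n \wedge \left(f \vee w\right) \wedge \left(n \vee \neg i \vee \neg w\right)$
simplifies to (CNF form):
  $\text{False}$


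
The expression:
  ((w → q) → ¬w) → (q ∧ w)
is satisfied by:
  {w: True, q: True}


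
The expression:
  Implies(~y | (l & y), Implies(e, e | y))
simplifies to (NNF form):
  True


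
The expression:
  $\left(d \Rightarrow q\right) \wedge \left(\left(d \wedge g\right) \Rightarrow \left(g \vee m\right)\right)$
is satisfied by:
  {q: True, d: False}
  {d: False, q: False}
  {d: True, q: True}


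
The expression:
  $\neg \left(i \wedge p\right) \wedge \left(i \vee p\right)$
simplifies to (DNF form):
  $\left(i \wedge \neg p\right) \vee \left(p \wedge \neg i\right)$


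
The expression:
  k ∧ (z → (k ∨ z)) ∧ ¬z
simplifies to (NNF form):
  k ∧ ¬z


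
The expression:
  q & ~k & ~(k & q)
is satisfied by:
  {q: True, k: False}


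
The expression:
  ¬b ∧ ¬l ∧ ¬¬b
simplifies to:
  False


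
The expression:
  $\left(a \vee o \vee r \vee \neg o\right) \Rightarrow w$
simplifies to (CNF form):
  $w$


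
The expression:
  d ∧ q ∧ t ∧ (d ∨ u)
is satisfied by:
  {t: True, d: True, q: True}


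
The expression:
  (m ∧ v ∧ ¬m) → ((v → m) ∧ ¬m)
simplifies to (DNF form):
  True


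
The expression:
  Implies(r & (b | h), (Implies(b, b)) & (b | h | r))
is always true.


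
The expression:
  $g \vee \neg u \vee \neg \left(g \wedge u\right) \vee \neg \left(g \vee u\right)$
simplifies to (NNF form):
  $\text{True}$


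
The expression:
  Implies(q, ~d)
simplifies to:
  ~d | ~q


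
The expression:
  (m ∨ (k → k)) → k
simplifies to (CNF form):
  k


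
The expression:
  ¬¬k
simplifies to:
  k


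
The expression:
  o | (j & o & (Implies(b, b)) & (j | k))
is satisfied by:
  {o: True}


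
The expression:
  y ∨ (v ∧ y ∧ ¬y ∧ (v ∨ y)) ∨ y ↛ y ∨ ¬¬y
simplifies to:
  y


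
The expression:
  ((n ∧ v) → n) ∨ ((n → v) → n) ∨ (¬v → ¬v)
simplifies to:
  True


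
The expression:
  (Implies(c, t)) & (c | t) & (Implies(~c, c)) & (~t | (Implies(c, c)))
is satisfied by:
  {t: True, c: True}


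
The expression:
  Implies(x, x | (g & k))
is always true.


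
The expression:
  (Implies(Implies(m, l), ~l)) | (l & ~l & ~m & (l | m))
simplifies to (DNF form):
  ~l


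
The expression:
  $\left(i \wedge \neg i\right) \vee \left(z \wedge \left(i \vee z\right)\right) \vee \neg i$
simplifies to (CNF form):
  $z \vee \neg i$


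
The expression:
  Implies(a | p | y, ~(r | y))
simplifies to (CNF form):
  ~y & (~a | ~r) & (~p | ~r)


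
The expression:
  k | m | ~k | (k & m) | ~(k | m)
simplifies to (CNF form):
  True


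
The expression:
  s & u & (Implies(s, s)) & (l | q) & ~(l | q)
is never true.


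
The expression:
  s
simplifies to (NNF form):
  s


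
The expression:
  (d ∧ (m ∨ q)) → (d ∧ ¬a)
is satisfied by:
  {m: False, q: False, d: False, a: False}
  {q: True, a: False, m: False, d: False}
  {m: True, a: False, q: False, d: False}
  {q: True, m: True, a: False, d: False}
  {a: True, m: False, q: False, d: False}
  {a: True, q: True, m: False, d: False}
  {a: True, m: True, q: False, d: False}
  {a: True, q: True, m: True, d: False}
  {d: True, a: False, m: False, q: False}
  {d: True, q: True, a: False, m: False}
  {d: True, m: True, a: False, q: False}
  {d: True, q: True, m: True, a: False}
  {d: True, a: True, m: False, q: False}


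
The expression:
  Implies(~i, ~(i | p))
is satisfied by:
  {i: True, p: False}
  {p: False, i: False}
  {p: True, i: True}


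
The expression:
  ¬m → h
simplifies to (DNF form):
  h ∨ m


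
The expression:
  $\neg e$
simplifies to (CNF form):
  $\neg e$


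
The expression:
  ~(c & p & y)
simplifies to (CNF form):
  ~c | ~p | ~y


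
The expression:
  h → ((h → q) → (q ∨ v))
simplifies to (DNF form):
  True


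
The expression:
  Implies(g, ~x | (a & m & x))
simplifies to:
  ~g | ~x | (a & m)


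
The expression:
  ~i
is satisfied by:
  {i: False}


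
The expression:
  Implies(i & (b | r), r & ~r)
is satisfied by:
  {r: False, i: False, b: False}
  {b: True, r: False, i: False}
  {r: True, b: False, i: False}
  {b: True, r: True, i: False}
  {i: True, b: False, r: False}


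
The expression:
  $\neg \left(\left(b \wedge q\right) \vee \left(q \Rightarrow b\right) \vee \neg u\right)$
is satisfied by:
  {u: True, q: True, b: False}


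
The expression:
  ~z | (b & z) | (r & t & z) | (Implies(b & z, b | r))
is always true.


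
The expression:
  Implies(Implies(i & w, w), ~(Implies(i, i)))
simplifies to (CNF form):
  False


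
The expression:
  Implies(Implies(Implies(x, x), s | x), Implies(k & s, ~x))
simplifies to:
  ~k | ~s | ~x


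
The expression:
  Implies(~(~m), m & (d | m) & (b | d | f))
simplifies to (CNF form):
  b | d | f | ~m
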